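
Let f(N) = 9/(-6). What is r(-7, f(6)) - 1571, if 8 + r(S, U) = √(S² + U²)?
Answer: -1579 + √205/2 ≈ -1571.8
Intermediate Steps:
f(N) = -3/2 (f(N) = 9*(-⅙) = -3/2)
r(S, U) = -8 + √(S² + U²)
r(-7, f(6)) - 1571 = (-8 + √((-7)² + (-3/2)²)) - 1571 = (-8 + √(49 + 9/4)) - 1571 = (-8 + √(205/4)) - 1571 = (-8 + √205/2) - 1571 = -1579 + √205/2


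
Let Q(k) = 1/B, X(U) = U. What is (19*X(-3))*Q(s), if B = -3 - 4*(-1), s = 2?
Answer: -57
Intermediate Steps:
B = 1 (B = -3 + 4 = 1)
Q(k) = 1 (Q(k) = 1/1 = 1)
(19*X(-3))*Q(s) = (19*(-3))*1 = -57*1 = -57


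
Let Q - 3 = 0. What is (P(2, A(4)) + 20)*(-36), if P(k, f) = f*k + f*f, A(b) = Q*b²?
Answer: -87120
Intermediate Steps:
Q = 3 (Q = 3 + 0 = 3)
A(b) = 3*b²
P(k, f) = f² + f*k (P(k, f) = f*k + f² = f² + f*k)
(P(2, A(4)) + 20)*(-36) = ((3*4²)*(3*4² + 2) + 20)*(-36) = ((3*16)*(3*16 + 2) + 20)*(-36) = (48*(48 + 2) + 20)*(-36) = (48*50 + 20)*(-36) = (2400 + 20)*(-36) = 2420*(-36) = -87120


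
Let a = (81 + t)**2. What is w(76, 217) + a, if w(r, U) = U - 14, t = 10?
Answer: 8484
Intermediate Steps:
w(r, U) = -14 + U
a = 8281 (a = (81 + 10)**2 = 91**2 = 8281)
w(76, 217) + a = (-14 + 217) + 8281 = 203 + 8281 = 8484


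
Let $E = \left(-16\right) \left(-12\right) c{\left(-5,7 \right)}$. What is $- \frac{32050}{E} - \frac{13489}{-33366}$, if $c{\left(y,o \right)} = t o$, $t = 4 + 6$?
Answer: $- \frac{4933823}{2491328} \approx -1.9804$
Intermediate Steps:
$t = 10$
$c{\left(y,o \right)} = 10 o$
$E = 13440$ ($E = \left(-16\right) \left(-12\right) 10 \cdot 7 = 192 \cdot 70 = 13440$)
$- \frac{32050}{E} - \frac{13489}{-33366} = - \frac{32050}{13440} - \frac{13489}{-33366} = \left(-32050\right) \frac{1}{13440} - - \frac{13489}{33366} = - \frac{3205}{1344} + \frac{13489}{33366} = - \frac{4933823}{2491328}$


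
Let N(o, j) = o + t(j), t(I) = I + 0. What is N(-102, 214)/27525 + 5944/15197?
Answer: 165310664/418297425 ≈ 0.39520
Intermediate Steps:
t(I) = I
N(o, j) = j + o (N(o, j) = o + j = j + o)
N(-102, 214)/27525 + 5944/15197 = (214 - 102)/27525 + 5944/15197 = 112*(1/27525) + 5944*(1/15197) = 112/27525 + 5944/15197 = 165310664/418297425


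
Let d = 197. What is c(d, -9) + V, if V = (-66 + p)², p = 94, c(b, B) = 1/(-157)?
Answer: 123087/157 ≈ 783.99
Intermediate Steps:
c(b, B) = -1/157
V = 784 (V = (-66 + 94)² = 28² = 784)
c(d, -9) + V = -1/157 + 784 = 123087/157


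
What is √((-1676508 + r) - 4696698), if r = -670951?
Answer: I*√7044157 ≈ 2654.1*I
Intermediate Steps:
√((-1676508 + r) - 4696698) = √((-1676508 - 670951) - 4696698) = √(-2347459 - 4696698) = √(-7044157) = I*√7044157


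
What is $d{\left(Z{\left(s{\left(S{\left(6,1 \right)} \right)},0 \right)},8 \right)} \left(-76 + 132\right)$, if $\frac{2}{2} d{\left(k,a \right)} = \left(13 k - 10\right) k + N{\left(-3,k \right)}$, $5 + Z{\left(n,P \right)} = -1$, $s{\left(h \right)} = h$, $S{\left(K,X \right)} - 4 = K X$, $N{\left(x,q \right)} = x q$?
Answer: $30576$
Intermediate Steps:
$N{\left(x,q \right)} = q x$
$S{\left(K,X \right)} = 4 + K X$
$Z{\left(n,P \right)} = -6$ ($Z{\left(n,P \right)} = -5 - 1 = -6$)
$d{\left(k,a \right)} = - 3 k + k \left(-10 + 13 k\right)$ ($d{\left(k,a \right)} = \left(13 k - 10\right) k + k \left(-3\right) = \left(-10 + 13 k\right) k - 3 k = k \left(-10 + 13 k\right) - 3 k = - 3 k + k \left(-10 + 13 k\right)$)
$d{\left(Z{\left(s{\left(S{\left(6,1 \right)} \right)},0 \right)},8 \right)} \left(-76 + 132\right) = 13 \left(-6\right) \left(-1 - 6\right) \left(-76 + 132\right) = 13 \left(-6\right) \left(-7\right) 56 = 546 \cdot 56 = 30576$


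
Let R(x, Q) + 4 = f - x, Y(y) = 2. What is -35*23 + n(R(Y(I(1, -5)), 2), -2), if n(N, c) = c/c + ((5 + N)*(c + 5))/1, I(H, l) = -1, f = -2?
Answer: -813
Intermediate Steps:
R(x, Q) = -6 - x (R(x, Q) = -4 + (-2 - x) = -6 - x)
n(N, c) = 1 + (5 + N)*(5 + c) (n(N, c) = 1 + ((5 + N)*(5 + c))*1 = 1 + (5 + N)*(5 + c))
-35*23 + n(R(Y(I(1, -5)), 2), -2) = -35*23 + (26 + 5*(-6 - 1*2) + 5*(-2) + (-6 - 1*2)*(-2)) = -805 + (26 + 5*(-6 - 2) - 10 + (-6 - 2)*(-2)) = -805 + (26 + 5*(-8) - 10 - 8*(-2)) = -805 + (26 - 40 - 10 + 16) = -805 - 8 = -813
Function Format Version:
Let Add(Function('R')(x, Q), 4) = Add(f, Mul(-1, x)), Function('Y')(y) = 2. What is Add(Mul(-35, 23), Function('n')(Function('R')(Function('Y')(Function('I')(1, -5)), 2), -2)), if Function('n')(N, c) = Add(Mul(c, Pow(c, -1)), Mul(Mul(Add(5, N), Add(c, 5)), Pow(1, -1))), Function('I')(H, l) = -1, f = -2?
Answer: -813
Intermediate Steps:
Function('R')(x, Q) = Add(-6, Mul(-1, x)) (Function('R')(x, Q) = Add(-4, Add(-2, Mul(-1, x))) = Add(-6, Mul(-1, x)))
Function('n')(N, c) = Add(1, Mul(Add(5, N), Add(5, c))) (Function('n')(N, c) = Add(1, Mul(Mul(Add(5, N), Add(5, c)), 1)) = Add(1, Mul(Add(5, N), Add(5, c))))
Add(Mul(-35, 23), Function('n')(Function('R')(Function('Y')(Function('I')(1, -5)), 2), -2)) = Add(Mul(-35, 23), Add(26, Mul(5, Add(-6, Mul(-1, 2))), Mul(5, -2), Mul(Add(-6, Mul(-1, 2)), -2))) = Add(-805, Add(26, Mul(5, Add(-6, -2)), -10, Mul(Add(-6, -2), -2))) = Add(-805, Add(26, Mul(5, -8), -10, Mul(-8, -2))) = Add(-805, Add(26, -40, -10, 16)) = Add(-805, -8) = -813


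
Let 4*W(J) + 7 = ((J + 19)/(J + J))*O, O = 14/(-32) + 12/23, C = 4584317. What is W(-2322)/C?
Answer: -11891551/31338244313856 ≈ -3.7946e-7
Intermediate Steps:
O = 31/368 (O = 14*(-1/32) + 12*(1/23) = -7/16 + 12/23 = 31/368 ≈ 0.084239)
W(J) = -7/4 + 31*(19 + J)/(2944*J) (W(J) = -7/4 + (((J + 19)/(J + J))*(31/368))/4 = -7/4 + (((19 + J)/((2*J)))*(31/368))/4 = -7/4 + (((19 + J)*(1/(2*J)))*(31/368))/4 = -7/4 + (((19 + J)/(2*J))*(31/368))/4 = -7/4 + (31*(19 + J)/(736*J))/4 = -7/4 + 31*(19 + J)/(2944*J))
W(-2322)/C = ((1/2944)*(589 - 5121*(-2322))/(-2322))/4584317 = ((1/2944)*(-1/2322)*(589 + 11890962))*(1/4584317) = ((1/2944)*(-1/2322)*11891551)*(1/4584317) = -11891551/6835968*1/4584317 = -11891551/31338244313856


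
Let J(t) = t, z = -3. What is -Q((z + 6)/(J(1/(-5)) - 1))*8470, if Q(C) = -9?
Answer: 76230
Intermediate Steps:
-Q((z + 6)/(J(1/(-5)) - 1))*8470 = -(-9)*8470 = -1*(-76230) = 76230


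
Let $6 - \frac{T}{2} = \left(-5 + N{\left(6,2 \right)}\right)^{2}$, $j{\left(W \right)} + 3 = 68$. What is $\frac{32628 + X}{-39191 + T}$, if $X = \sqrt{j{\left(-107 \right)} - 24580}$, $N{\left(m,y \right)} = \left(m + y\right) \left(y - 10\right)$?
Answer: $- \frac{32628}{48701} - \frac{i \sqrt{24515}}{48701} \approx -0.66997 - 0.003215 i$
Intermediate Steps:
$j{\left(W \right)} = 65$ ($j{\left(W \right)} = -3 + 68 = 65$)
$N{\left(m,y \right)} = \left(-10 + y\right) \left(m + y\right)$ ($N{\left(m,y \right)} = \left(m + y\right) \left(-10 + y\right) = \left(-10 + y\right) \left(m + y\right)$)
$T = -9510$ ($T = 12 - 2 \left(-5 + \left(2^{2} - 60 - 20 + 6 \cdot 2\right)\right)^{2} = 12 - 2 \left(-5 + \left(4 - 60 - 20 + 12\right)\right)^{2} = 12 - 2 \left(-5 - 64\right)^{2} = 12 - 2 \left(-69\right)^{2} = 12 - 9522 = -9510$)
$X = i \sqrt{24515}$ ($X = \sqrt{65 - 24580} = \sqrt{-24515} = i \sqrt{24515} \approx 156.57 i$)
$\frac{32628 + X}{-39191 + T} = \frac{32628 + i \sqrt{24515}}{-39191 - 9510} = \frac{32628 + i \sqrt{24515}}{-48701} = \left(32628 + i \sqrt{24515}\right) \left(- \frac{1}{48701}\right) = - \frac{32628}{48701} - \frac{i \sqrt{24515}}{48701}$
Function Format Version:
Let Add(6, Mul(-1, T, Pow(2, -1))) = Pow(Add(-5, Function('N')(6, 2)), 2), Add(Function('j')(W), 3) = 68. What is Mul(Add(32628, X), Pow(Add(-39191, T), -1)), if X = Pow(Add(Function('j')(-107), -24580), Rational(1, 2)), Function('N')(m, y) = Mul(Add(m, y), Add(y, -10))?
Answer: Add(Rational(-32628, 48701), Mul(Rational(-1, 48701), I, Pow(24515, Rational(1, 2)))) ≈ Add(-0.66997, Mul(-0.0032150, I))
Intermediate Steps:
Function('j')(W) = 65 (Function('j')(W) = Add(-3, 68) = 65)
Function('N')(m, y) = Mul(Add(-10, y), Add(m, y)) (Function('N')(m, y) = Mul(Add(m, y), Add(-10, y)) = Mul(Add(-10, y), Add(m, y)))
T = -9510 (T = Add(12, Mul(-2, Pow(Add(-5, Add(Pow(2, 2), Mul(-10, 6), Mul(-10, 2), Mul(6, 2))), 2))) = Add(12, Mul(-2, Pow(Add(-5, Add(4, -60, -20, 12)), 2))) = Add(12, Mul(-2, Pow(Add(-5, -64), 2))) = Add(12, Mul(-2, Pow(-69, 2))) = Add(12, Mul(-2, 4761)) = Add(12, -9522) = -9510)
X = Mul(I, Pow(24515, Rational(1, 2))) (X = Pow(Add(65, -24580), Rational(1, 2)) = Pow(-24515, Rational(1, 2)) = Mul(I, Pow(24515, Rational(1, 2))) ≈ Mul(156.57, I))
Mul(Add(32628, X), Pow(Add(-39191, T), -1)) = Mul(Add(32628, Mul(I, Pow(24515, Rational(1, 2)))), Pow(Add(-39191, -9510), -1)) = Mul(Add(32628, Mul(I, Pow(24515, Rational(1, 2)))), Pow(-48701, -1)) = Mul(Add(32628, Mul(I, Pow(24515, Rational(1, 2)))), Rational(-1, 48701)) = Add(Rational(-32628, 48701), Mul(Rational(-1, 48701), I, Pow(24515, Rational(1, 2))))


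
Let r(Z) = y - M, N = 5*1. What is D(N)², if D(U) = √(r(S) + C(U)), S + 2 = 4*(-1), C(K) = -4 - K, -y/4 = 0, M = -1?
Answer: -8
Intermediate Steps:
y = 0 (y = -4*0 = 0)
S = -6 (S = -2 + 4*(-1) = -2 - 4 = -6)
N = 5
r(Z) = 1 (r(Z) = 0 - 1*(-1) = 0 + 1 = 1)
D(U) = √(-3 - U) (D(U) = √(1 + (-4 - U)) = √(-3 - U))
D(N)² = (√(-3 - 1*5))² = (√(-3 - 5))² = (√(-8))² = (2*I*√2)² = -8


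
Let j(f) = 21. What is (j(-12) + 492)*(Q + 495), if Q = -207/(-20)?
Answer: 5184891/20 ≈ 2.5924e+5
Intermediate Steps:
Q = 207/20 (Q = -207*(-1/20) = 207/20 ≈ 10.350)
(j(-12) + 492)*(Q + 495) = (21 + 492)*(207/20 + 495) = 513*(10107/20) = 5184891/20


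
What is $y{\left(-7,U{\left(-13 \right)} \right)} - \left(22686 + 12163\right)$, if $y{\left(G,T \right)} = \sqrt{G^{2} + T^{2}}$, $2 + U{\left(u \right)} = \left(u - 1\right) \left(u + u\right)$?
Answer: $-34849 + \sqrt{131093} \approx -34487.0$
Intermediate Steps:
$U{\left(u \right)} = -2 + 2 u \left(-1 + u\right)$ ($U{\left(u \right)} = -2 + \left(u - 1\right) \left(u + u\right) = -2 + \left(-1 + u\right) 2 u = -2 + 2 u \left(-1 + u\right)$)
$y{\left(-7,U{\left(-13 \right)} \right)} - \left(22686 + 12163\right) = \sqrt{\left(-7\right)^{2} + \left(-2 - -26 + 2 \left(-13\right)^{2}\right)^{2}} - \left(22686 + 12163\right) = \sqrt{49 + \left(-2 + 26 + 2 \cdot 169\right)^{2}} - 34849 = \sqrt{49 + \left(-2 + 26 + 338\right)^{2}} - 34849 = \sqrt{49 + 362^{2}} - 34849 = \sqrt{49 + 131044} - 34849 = \sqrt{131093} - 34849 = -34849 + \sqrt{131093}$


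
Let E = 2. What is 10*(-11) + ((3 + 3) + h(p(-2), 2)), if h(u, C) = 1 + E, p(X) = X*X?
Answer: -101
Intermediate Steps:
p(X) = X²
h(u, C) = 3 (h(u, C) = 1 + 2 = 3)
10*(-11) + ((3 + 3) + h(p(-2), 2)) = 10*(-11) + ((3 + 3) + 3) = -110 + (6 + 3) = -110 + 9 = -101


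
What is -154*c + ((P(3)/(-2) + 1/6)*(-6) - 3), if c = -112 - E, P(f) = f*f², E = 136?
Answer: 38269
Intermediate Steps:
P(f) = f³
c = -248 (c = -112 - 1*136 = -112 - 136 = -248)
-154*c + ((P(3)/(-2) + 1/6)*(-6) - 3) = -154*(-248) + ((3³/(-2) + 1/6)*(-6) - 3) = 38192 + ((27*(-½) + 1*(⅙))*(-6) - 3) = 38192 + ((-27/2 + ⅙)*(-6) - 3) = 38192 + (-40/3*(-6) - 3) = 38192 + (80 - 3) = 38192 + 77 = 38269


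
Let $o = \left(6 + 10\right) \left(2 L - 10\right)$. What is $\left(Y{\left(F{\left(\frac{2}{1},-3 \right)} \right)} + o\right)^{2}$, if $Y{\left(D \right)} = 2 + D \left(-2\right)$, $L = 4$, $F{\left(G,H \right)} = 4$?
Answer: $1444$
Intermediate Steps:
$o = -32$ ($o = \left(6 + 10\right) \left(2 \cdot 4 - 10\right) = 16 \left(8 - 10\right) = 16 \left(-2\right) = -32$)
$Y{\left(D \right)} = 2 - 2 D$
$\left(Y{\left(F{\left(\frac{2}{1},-3 \right)} \right)} + o\right)^{2} = \left(\left(2 - 8\right) - 32\right)^{2} = \left(-6 - 32\right)^{2} = \left(-38\right)^{2} = 1444$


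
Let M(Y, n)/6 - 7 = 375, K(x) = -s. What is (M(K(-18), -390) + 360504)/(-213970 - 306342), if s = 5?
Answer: -90699/130078 ≈ -0.69727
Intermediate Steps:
K(x) = -5 (K(x) = -1*5 = -5)
M(Y, n) = 2292 (M(Y, n) = 42 + 6*375 = 42 + 2250 = 2292)
(M(K(-18), -390) + 360504)/(-213970 - 306342) = (2292 + 360504)/(-213970 - 306342) = 362796/(-520312) = 362796*(-1/520312) = -90699/130078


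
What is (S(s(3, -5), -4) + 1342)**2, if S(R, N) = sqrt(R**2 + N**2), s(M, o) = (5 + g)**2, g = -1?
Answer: 1801236 + 10736*sqrt(17) ≈ 1.8455e+6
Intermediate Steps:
s(M, o) = 16 (s(M, o) = (5 - 1)**2 = 4**2 = 16)
S(R, N) = sqrt(N**2 + R**2)
(S(s(3, -5), -4) + 1342)**2 = (sqrt((-4)**2 + 16**2) + 1342)**2 = (sqrt(16 + 256) + 1342)**2 = (sqrt(272) + 1342)**2 = (4*sqrt(17) + 1342)**2 = (1342 + 4*sqrt(17))**2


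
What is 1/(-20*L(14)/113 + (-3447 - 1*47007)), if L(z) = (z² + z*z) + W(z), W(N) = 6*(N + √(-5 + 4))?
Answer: -322661443/16306743965042 + 3390*I/8153371982521 ≈ -1.9787e-5 + 4.1578e-10*I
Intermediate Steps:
W(N) = 6*I + 6*N (W(N) = 6*(N + √(-1)) = 6*(N + I) = 6*(I + N) = 6*I + 6*N)
L(z) = 2*z² + 6*I + 6*z (L(z) = (z² + z*z) + (6*I + 6*z) = (z² + z²) + (6*I + 6*z) = 2*z² + (6*I + 6*z) = 2*z² + 6*I + 6*z)
1/(-20*L(14)/113 + (-3447 - 1*47007)) = 1/(-20*(2*14² + 6*I + 6*14)/113 + (-3447 - 1*47007)) = 1/(-20*(2*196 + 6*I + 84)/113 + (-3447 - 47007)) = 1/(-20*(392 + 6*I + 84)/113 - 50454) = 1/(-20*(476 + 6*I)/113 - 50454) = 1/(-20*(476/113 + 6*I/113) - 50454) = 1/((-9520/113 - 120*I/113) - 50454) = 1/(-5710822/113 - 120*I/113) = 12769*(-5710822/113 + 120*I/113)/32613487930084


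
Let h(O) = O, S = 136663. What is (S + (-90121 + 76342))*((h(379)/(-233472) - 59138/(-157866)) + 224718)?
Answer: 14135944573291431201/511906816 ≈ 2.7614e+10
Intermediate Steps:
(S + (-90121 + 76342))*((h(379)/(-233472) - 59138/(-157866)) + 224718) = (136663 + (-90121 + 76342))*((379/(-233472) - 59138/(-157866)) + 224718) = (136663 - 13779)*((379*(-1/233472) - 59138*(-1/157866)) + 224718) = 122884*((-379/233472 + 29569/78933) + 224718) = 122884*(763735329/2047627264 + 224718) = 122884*(460139467246881/2047627264) = 14135944573291431201/511906816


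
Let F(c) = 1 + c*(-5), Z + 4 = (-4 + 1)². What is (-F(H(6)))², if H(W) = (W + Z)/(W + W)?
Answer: 1849/144 ≈ 12.840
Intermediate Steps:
Z = 5 (Z = -4 + (-4 + 1)² = -4 + (-3)² = -4 + 9 = 5)
H(W) = (5 + W)/(2*W) (H(W) = (W + 5)/(W + W) = (5 + W)/((2*W)) = (5 + W)*(1/(2*W)) = (5 + W)/(2*W))
F(c) = 1 - 5*c
(-F(H(6)))² = (-(1 - 5*(5 + 6)/(2*6)))² = (-(1 - 5*11/(2*6)))² = (-(1 - 5*11/12))² = (-(1 - 55/12))² = (-1*(-43/12))² = (43/12)² = 1849/144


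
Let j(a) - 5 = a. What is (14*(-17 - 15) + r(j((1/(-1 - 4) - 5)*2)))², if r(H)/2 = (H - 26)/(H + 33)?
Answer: 965282761/4761 ≈ 2.0275e+5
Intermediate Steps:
j(a) = 5 + a
r(H) = 2*(-26 + H)/(33 + H) (r(H) = 2*((H - 26)/(H + 33)) = 2*((-26 + H)/(33 + H)) = 2*(-26 + H)/(33 + H))
(14*(-17 - 15) + r(j((1/(-1 - 4) - 5)*2)))² = (14*(-17 - 15) + 2*(-26 + (5 + (1/(-1 - 4) - 5)*2))/(33 + (5 + (1/(-1 - 4) - 5)*2)))² = (14*(-32) + 2*(-26 + (5 + (1/(-5) - 5)*2))/(33 + (5 + (1/(-5) - 5)*2)))² = (-448 + 2*(-26 + (5 + (-⅕ - 5)*2))/(33 + (5 + (-⅕ - 5)*2)))² = (-448 + 2*(-26 + (5 - 26/5*2))/(33 + (5 - 26/5*2)))² = (-448 + 2*(-26 + (5 - 52/5))/(33 + (5 - 52/5)))² = (-448 + 2*(-26 - 27/5)/(33 - 27/5))² = (-448 + 2*(-157/5)/(138/5))² = (-448 + 2*(5/138)*(-157/5))² = (-448 - 157/69)² = (-31069/69)² = 965282761/4761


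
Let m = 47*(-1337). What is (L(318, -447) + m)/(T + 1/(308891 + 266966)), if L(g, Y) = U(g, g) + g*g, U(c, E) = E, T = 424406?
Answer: 22229807771/244397165943 ≈ 0.090958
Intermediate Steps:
L(g, Y) = g + g**2 (L(g, Y) = g + g*g = g + g**2)
m = -62839
(L(318, -447) + m)/(T + 1/(308891 + 266966)) = (318*(1 + 318) - 62839)/(424406 + 1/(308891 + 266966)) = (318*319 - 62839)/(424406 + 1/575857) = (101442 - 62839)/(424406 + 1/575857) = 38603/(244397165943/575857) = 38603*(575857/244397165943) = 22229807771/244397165943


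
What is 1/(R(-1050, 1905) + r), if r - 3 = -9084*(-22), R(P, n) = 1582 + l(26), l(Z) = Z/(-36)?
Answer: 18/3625781 ≈ 4.9644e-6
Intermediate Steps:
l(Z) = -Z/36 (l(Z) = Z*(-1/36) = -Z/36)
R(P, n) = 28463/18 (R(P, n) = 1582 - 1/36*26 = 1582 - 13/18 = 28463/18)
r = 199851 (r = 3 - 9084*(-22) = 3 + 199848 = 199851)
1/(R(-1050, 1905) + r) = 1/(28463/18 + 199851) = 1/(3625781/18) = 18/3625781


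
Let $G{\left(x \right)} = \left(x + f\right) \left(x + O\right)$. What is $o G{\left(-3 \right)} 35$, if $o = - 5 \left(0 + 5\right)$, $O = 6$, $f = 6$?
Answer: $-7875$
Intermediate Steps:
$o = -25$ ($o = \left(-5\right) 5 = -25$)
$G{\left(x \right)} = \left(6 + x\right)^{2}$ ($G{\left(x \right)} = \left(x + 6\right) \left(x + 6\right) = \left(6 + x\right) \left(6 + x\right) = \left(6 + x\right)^{2}$)
$o G{\left(-3 \right)} 35 = - 25 \left(36 + \left(-3\right)^{2} + 12 \left(-3\right)\right) 35 = - 25 \left(36 + 9 - 36\right) 35 = \left(-25\right) 9 \cdot 35 = \left(-225\right) 35 = -7875$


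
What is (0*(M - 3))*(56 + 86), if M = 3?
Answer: 0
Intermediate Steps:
(0*(M - 3))*(56 + 86) = (0*(3 - 3))*(56 + 86) = (0*0)*142 = 0*142 = 0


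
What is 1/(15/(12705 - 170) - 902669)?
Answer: -2507/2262991180 ≈ -1.1078e-6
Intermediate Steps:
1/(15/(12705 - 170) - 902669) = 1/(15/12535 - 902669) = 1/(15*(1/12535) - 902669) = 1/(3/2507 - 902669) = 1/(-2262991180/2507) = -2507/2262991180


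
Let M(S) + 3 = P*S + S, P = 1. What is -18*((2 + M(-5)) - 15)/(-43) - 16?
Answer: -1156/43 ≈ -26.884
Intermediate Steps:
M(S) = -3 + 2*S (M(S) = -3 + (1*S + S) = -3 + (S + S) = -3 + 2*S)
-18*((2 + M(-5)) - 15)/(-43) - 16 = -18*((2 + (-3 + 2*(-5))) - 15)/(-43) - 16 = -18*((2 + (-3 - 10)) - 15)*(-1)/43 - 16 = -18*((2 - 13) - 15)*(-1)/43 - 16 = -18*(-11 - 15)*(-1)/43 - 16 = -(-468)*(-1)/43 - 16 = -18*26/43 - 16 = -468/43 - 16 = -1156/43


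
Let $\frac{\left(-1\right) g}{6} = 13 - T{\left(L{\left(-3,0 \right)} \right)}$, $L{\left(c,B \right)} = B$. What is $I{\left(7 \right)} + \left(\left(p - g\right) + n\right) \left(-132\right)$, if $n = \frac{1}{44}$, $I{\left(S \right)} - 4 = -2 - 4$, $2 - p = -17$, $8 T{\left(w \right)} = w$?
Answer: $-12809$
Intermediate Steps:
$T{\left(w \right)} = \frac{w}{8}$
$p = 19$ ($p = 2 - -17 = 2 + 17 = 19$)
$I{\left(S \right)} = -2$ ($I{\left(S \right)} = 4 - 6 = -2$)
$g = -78$ ($g = - 6 \left(13 - \frac{1}{8} \cdot 0\right) = - 6 \left(13 - 0\right) = - 6 \left(13 + 0\right) = \left(-6\right) 13 = -78$)
$n = \frac{1}{44} \approx 0.022727$
$I{\left(7 \right)} + \left(\left(p - g\right) + n\right) \left(-132\right) = -2 + \left(\left(19 - -78\right) + \frac{1}{44}\right) \left(-132\right) = -2 + \left(\left(19 + 78\right) + \frac{1}{44}\right) \left(-132\right) = -2 + \left(97 + \frac{1}{44}\right) \left(-132\right) = -2 + \frac{4269}{44} \left(-132\right) = -2 - 12807 = -12809$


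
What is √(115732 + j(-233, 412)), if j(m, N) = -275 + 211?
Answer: 18*√357 ≈ 340.10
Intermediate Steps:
j(m, N) = -64
√(115732 + j(-233, 412)) = √(115732 - 64) = √115668 = 18*√357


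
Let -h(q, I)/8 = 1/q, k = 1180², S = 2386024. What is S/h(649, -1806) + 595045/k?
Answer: -53904314421551/278480 ≈ -1.9357e+8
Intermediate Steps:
k = 1392400
h(q, I) = -8/q
S/h(649, -1806) + 595045/k = 2386024/((-8/649)) + 595045/1392400 = 2386024/((-8*1/649)) + 595045*(1/1392400) = 2386024/(-8/649) + 119009/278480 = 2386024*(-649/8) + 119009/278480 = -193566197 + 119009/278480 = -53904314421551/278480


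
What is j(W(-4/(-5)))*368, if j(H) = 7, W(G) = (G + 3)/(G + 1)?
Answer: 2576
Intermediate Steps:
W(G) = (3 + G)/(1 + G)
j(W(-4/(-5)))*368 = 7*368 = 2576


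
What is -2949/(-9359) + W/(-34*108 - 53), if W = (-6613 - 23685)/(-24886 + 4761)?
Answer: 31541438449/100229040625 ≈ 0.31469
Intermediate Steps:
W = 30298/20125 (W = -30298/(-20125) = -30298*(-1/20125) = 30298/20125 ≈ 1.5055)
-2949/(-9359) + W/(-34*108 - 53) = -2949/(-9359) + 30298/(20125*(-34*108 - 53)) = -2949*(-1/9359) + 30298/(20125*(-3672 - 53)) = 2949/9359 + (30298/20125)/(-3725) = 2949/9359 + (30298/20125)*(-1/3725) = 2949/9359 - 30298/74965625 = 31541438449/100229040625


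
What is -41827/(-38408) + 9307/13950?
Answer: 470474953/267895800 ≈ 1.7562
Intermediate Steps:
-41827/(-38408) + 9307/13950 = -41827*(-1/38408) + 9307*(1/13950) = 41827/38408 + 9307/13950 = 470474953/267895800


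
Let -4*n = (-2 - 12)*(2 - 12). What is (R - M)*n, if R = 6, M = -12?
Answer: -630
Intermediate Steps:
n = -35 (n = -(-2 - 12)*(2 - 12)/4 = -(-7)*(-10)/2 = -1/4*140 = -35)
(R - M)*n = (6 - 1*(-12))*(-35) = (6 + 12)*(-35) = 18*(-35) = -630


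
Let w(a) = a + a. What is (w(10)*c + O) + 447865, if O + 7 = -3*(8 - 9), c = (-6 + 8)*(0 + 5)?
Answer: 448061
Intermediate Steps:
w(a) = 2*a
c = 10 (c = 2*5 = 10)
O = -4 (O = -7 - 3*(8 - 9) = -7 - 3*(-1) = -7 + 3 = -4)
(w(10)*c + O) + 447865 = ((2*10)*10 - 4) + 447865 = (20*10 - 4) + 447865 = (200 - 4) + 447865 = 196 + 447865 = 448061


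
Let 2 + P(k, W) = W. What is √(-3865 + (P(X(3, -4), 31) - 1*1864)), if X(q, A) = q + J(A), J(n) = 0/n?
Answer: 10*I*√57 ≈ 75.498*I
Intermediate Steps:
J(n) = 0
X(q, A) = q (X(q, A) = q + 0 = q)
P(k, W) = -2 + W
√(-3865 + (P(X(3, -4), 31) - 1*1864)) = √(-3865 + ((-2 + 31) - 1*1864)) = √(-3865 + (29 - 1864)) = √(-3865 - 1835) = √(-5700) = 10*I*√57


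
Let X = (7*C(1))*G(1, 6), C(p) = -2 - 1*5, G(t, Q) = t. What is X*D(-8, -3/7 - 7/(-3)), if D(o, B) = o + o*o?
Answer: -2744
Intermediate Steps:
C(p) = -7 (C(p) = -2 - 5 = -7)
D(o, B) = o + o²
X = -49 (X = (7*(-7))*1 = -49*1 = -49)
X*D(-8, -3/7 - 7/(-3)) = -(-392)*(1 - 8) = -(-392)*(-7) = -49*56 = -2744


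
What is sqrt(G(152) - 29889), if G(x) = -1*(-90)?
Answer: 3*I*sqrt(3311) ≈ 172.62*I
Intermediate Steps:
G(x) = 90
sqrt(G(152) - 29889) = sqrt(90 - 29889) = sqrt(-29799) = 3*I*sqrt(3311)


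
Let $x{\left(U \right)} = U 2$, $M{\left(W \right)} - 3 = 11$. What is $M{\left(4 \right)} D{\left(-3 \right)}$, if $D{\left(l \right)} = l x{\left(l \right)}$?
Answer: $252$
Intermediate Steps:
$M{\left(W \right)} = 14$ ($M{\left(W \right)} = 3 + 11 = 14$)
$x{\left(U \right)} = 2 U$
$D{\left(l \right)} = 2 l^{2}$ ($D{\left(l \right)} = l 2 l = 2 l^{2}$)
$M{\left(4 \right)} D{\left(-3 \right)} = 14 \cdot 2 \left(-3\right)^{2} = 14 \cdot 2 \cdot 9 = 14 \cdot 18 = 252$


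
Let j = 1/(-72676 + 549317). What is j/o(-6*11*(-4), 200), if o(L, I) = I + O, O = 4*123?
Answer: 1/329835572 ≈ 3.0318e-9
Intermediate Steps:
O = 492
o(L, I) = 492 + I (o(L, I) = I + 492 = 492 + I)
j = 1/476641 ≈ 2.0980e-6
j/o(-6*11*(-4), 200) = 1/(476641*(492 + 200)) = (1/476641)/692 = (1/476641)*(1/692) = 1/329835572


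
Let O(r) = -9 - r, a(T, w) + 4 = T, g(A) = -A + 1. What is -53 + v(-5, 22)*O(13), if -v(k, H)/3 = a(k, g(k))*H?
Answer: -13121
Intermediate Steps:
g(A) = 1 - A
a(T, w) = -4 + T
v(k, H) = -3*H*(-4 + k) (v(k, H) = -3*(-4 + k)*H = -3*H*(-4 + k))
-53 + v(-5, 22)*O(13) = -53 + (3*22*(4 - 1*(-5)))*(-9 - 1*13) = -53 + (3*22*(4 + 5))*(-9 - 13) = -53 + (3*22*9)*(-22) = -53 + 594*(-22) = -53 - 13068 = -13121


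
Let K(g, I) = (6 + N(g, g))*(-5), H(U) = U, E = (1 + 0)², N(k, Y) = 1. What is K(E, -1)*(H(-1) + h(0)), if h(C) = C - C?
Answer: 35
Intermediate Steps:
h(C) = 0
E = 1 (E = 1² = 1)
K(g, I) = -35 (K(g, I) = (6 + 1)*(-5) = 7*(-5) = -35)
K(E, -1)*(H(-1) + h(0)) = -35*(-1 + 0) = -35*(-1) = 35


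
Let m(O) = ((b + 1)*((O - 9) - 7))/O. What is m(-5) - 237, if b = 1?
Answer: -1143/5 ≈ -228.60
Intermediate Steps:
m(O) = (-32 + 2*O)/O (m(O) = ((1 + 1)*((O - 9) - 7))/O = (2*((-9 + O) - 7))/O = (2*(-16 + O))/O = (-32 + 2*O)/O)
m(-5) - 237 = (2 - 32/(-5)) - 237 = (2 - 32*(-1/5)) - 237 = (2 + 32/5) - 237 = 42/5 - 237 = -1143/5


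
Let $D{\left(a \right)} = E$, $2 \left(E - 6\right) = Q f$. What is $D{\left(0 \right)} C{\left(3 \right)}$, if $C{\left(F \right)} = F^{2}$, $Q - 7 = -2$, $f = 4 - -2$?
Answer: $189$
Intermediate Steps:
$f = 6$ ($f = 4 + 2 = 6$)
$Q = 5$ ($Q = 7 - 2 = 5$)
$E = 21$ ($E = 6 + \frac{5 \cdot 6}{2} = 6 + \frac{1}{2} \cdot 30 = 6 + 15 = 21$)
$D{\left(a \right)} = 21$
$D{\left(0 \right)} C{\left(3 \right)} = 21 \cdot 3^{2} = 21 \cdot 9 = 189$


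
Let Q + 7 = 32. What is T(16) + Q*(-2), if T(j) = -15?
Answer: -65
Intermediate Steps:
Q = 25 (Q = -7 + 32 = 25)
T(16) + Q*(-2) = -15 + 25*(-2) = -15 - 50 = -65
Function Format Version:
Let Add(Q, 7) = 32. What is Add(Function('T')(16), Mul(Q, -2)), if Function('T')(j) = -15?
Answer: -65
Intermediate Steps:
Q = 25 (Q = Add(-7, 32) = 25)
Add(Function('T')(16), Mul(Q, -2)) = Add(-15, Mul(25, -2)) = Add(-15, -50) = -65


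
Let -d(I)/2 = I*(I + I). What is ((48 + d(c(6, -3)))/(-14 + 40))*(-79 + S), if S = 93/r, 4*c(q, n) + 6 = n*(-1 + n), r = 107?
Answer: -12540/107 ≈ -117.20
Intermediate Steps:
c(q, n) = -3/2 + n*(-1 + n)/4 (c(q, n) = -3/2 + (n*(-1 + n))/4 = -3/2 + n*(-1 + n)/4)
d(I) = -4*I**2 (d(I) = -2*I*(I + I) = -2*I*2*I = -4*I**2)
S = 93/107 ≈ 0.86916
((48 + d(c(6, -3)))/(-14 + 40))*(-79 + S) = ((48 - 4*(-3/2 - 1/4*(-3) + (1/4)*(-3)**2)**2)/(-14 + 40))*(-79 + 93/107) = ((48 - 4*(-3/2 + 3/4 + (1/4)*9)**2)/26)*(-8360/107) = ((48 - 4*(-3/2 + 3/4 + 9/4)**2)*(1/26))*(-8360/107) = ((48 - 4*(3/2)**2)*(1/26))*(-8360/107) = ((48 - 4*9/4)*(1/26))*(-8360/107) = ((48 - 9)*(1/26))*(-8360/107) = (39*(1/26))*(-8360/107) = (3/2)*(-8360/107) = -12540/107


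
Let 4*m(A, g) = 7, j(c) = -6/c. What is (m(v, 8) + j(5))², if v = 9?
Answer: 121/400 ≈ 0.30250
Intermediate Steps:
m(A, g) = 7/4 (m(A, g) = (¼)*7 = 7/4)
(m(v, 8) + j(5))² = (7/4 - 6/5)² = (11/20)² = 121/400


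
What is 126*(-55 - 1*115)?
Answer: -21420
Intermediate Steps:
126*(-55 - 1*115) = 126*(-55 - 115) = 126*(-170) = -21420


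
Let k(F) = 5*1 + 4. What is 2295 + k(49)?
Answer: 2304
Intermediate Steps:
k(F) = 9 (k(F) = 5 + 4 = 9)
2295 + k(49) = 2295 + 9 = 2304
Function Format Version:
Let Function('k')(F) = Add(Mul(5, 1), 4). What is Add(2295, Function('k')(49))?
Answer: 2304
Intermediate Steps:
Function('k')(F) = 9 (Function('k')(F) = Add(5, 4) = 9)
Add(2295, Function('k')(49)) = Add(2295, 9) = 2304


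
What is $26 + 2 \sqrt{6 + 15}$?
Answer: $26 + 2 \sqrt{21} \approx 35.165$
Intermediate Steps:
$26 + 2 \sqrt{6 + 15} = 26 + 2 \sqrt{21}$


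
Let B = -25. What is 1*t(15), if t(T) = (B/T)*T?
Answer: -25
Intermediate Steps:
t(T) = -25 (t(T) = (-25/T)*T = -25)
1*t(15) = 1*(-25) = -25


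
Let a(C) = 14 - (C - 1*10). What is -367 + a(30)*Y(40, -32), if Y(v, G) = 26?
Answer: -523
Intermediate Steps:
a(C) = 24 - C (a(C) = 14 - (C - 10) = 14 - (-10 + C) = 14 + (10 - C) = 24 - C)
-367 + a(30)*Y(40, -32) = -367 + (24 - 1*30)*26 = -367 + (24 - 30)*26 = -367 - 6*26 = -367 - 156 = -523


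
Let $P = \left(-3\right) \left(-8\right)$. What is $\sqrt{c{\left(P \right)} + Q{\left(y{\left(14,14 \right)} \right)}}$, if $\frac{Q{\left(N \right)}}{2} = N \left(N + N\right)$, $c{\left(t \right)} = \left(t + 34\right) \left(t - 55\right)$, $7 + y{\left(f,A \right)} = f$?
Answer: $3 i \sqrt{178} \approx 40.025 i$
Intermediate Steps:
$y{\left(f,A \right)} = -7 + f$
$P = 24$
$c{\left(t \right)} = \left(-55 + t\right) \left(34 + t\right)$ ($c{\left(t \right)} = \left(34 + t\right) \left(-55 + t\right) = \left(-55 + t\right) \left(34 + t\right)$)
$Q{\left(N \right)} = 4 N^{2}$ ($Q{\left(N \right)} = 2 N \left(N + N\right) = 2 N 2 N = 2 \cdot 2 N^{2} = 4 N^{2}$)
$\sqrt{c{\left(P \right)} + Q{\left(y{\left(14,14 \right)} \right)}} = \sqrt{\left(-1870 + 24^{2} - 504\right) + 4 \left(-7 + 14\right)^{2}} = \sqrt{\left(-1870 + 576 - 504\right) + 4 \cdot 7^{2}} = \sqrt{-1798 + 4 \cdot 49} = \sqrt{-1798 + 196} = \sqrt{-1602} = 3 i \sqrt{178}$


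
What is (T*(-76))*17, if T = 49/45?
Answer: -63308/45 ≈ -1406.8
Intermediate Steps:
T = 49/45 (T = 49*(1/45) = 49/45 ≈ 1.0889)
(T*(-76))*17 = ((49/45)*(-76))*17 = -3724/45*17 = -63308/45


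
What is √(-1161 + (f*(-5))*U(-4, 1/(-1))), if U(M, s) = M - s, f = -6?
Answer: 3*I*√139 ≈ 35.37*I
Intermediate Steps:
√(-1161 + (f*(-5))*U(-4, 1/(-1))) = √(-1161 + (-6*(-5))*(-4 - 1/(-1))) = √(-1161 + 30*(-4 - 1*(-1))) = √(-1161 + 30*(-4 + 1)) = √(-1161 + 30*(-3)) = √(-1161 - 90) = √(-1251) = 3*I*√139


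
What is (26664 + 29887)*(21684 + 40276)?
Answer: 3503899960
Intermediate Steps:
(26664 + 29887)*(21684 + 40276) = 56551*61960 = 3503899960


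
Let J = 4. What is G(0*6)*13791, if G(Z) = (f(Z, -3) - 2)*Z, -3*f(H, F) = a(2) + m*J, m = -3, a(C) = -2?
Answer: 0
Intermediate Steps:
f(H, F) = 14/3 (f(H, F) = -(-2 - 3*4)/3 = -(-2 - 12)/3 = -⅓*(-14) = 14/3)
G(Z) = 8*Z/3 (G(Z) = (14/3 - 2)*Z = 8*Z/3)
G(0*6)*13791 = (8*(0*6)/3)*13791 = ((8/3)*0)*13791 = 0*13791 = 0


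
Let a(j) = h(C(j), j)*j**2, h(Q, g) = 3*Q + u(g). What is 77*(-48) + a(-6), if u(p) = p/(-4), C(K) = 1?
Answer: -3534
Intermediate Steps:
u(p) = -p/4 (u(p) = p*(-1/4) = -p/4)
h(Q, g) = 3*Q - g/4
a(j) = j**2*(3 - j/4) (a(j) = (3*1 - j/4)*j**2 = (3 - j/4)*j**2 = j**2*(3 - j/4))
77*(-48) + a(-6) = 77*(-48) + (1/4)*(-6)**2*(12 - 1*(-6)) = -3696 + (1/4)*36*(12 + 6) = -3696 + (1/4)*36*18 = -3696 + 162 = -3534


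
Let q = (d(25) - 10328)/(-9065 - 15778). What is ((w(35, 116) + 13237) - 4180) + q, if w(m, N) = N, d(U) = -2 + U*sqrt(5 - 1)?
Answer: 227895119/24843 ≈ 9173.4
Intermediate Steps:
d(U) = -2 + 2*U (d(U) = -2 + U*sqrt(4) = -2 + U*2 = -2 + 2*U)
q = 10280/24843 (q = ((-2 + 2*25) - 10328)/(-9065 - 15778) = ((-2 + 50) - 10328)/(-24843) = (48 - 10328)*(-1/24843) = -10280*(-1/24843) = 10280/24843 ≈ 0.41380)
((w(35, 116) + 13237) - 4180) + q = ((116 + 13237) - 4180) + 10280/24843 = (13353 - 4180) + 10280/24843 = 9173 + 10280/24843 = 227895119/24843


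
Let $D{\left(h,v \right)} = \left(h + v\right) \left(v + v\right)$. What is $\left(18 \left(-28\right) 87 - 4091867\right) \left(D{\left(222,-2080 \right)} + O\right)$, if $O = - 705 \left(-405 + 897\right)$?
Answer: $-30531585130300$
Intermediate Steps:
$D{\left(h,v \right)} = 2 v \left(h + v\right)$ ($D{\left(h,v \right)} = \left(h + v\right) 2 v = 2 v \left(h + v\right)$)
$O = -346860$ ($O = \left(-705\right) 492 = -346860$)
$\left(18 \left(-28\right) 87 - 4091867\right) \left(D{\left(222,-2080 \right)} + O\right) = \left(18 \left(-28\right) 87 - 4091867\right) \left(2 \left(-2080\right) \left(222 - 2080\right) - 346860\right) = \left(\left(-504\right) 87 - 4091867\right) \left(2 \left(-2080\right) \left(-1858\right) - 346860\right) = \left(-43848 - 4091867\right) \left(7729280 - 346860\right) = \left(-4135715\right) 7382420 = -30531585130300$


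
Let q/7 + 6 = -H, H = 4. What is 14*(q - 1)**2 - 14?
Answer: 70560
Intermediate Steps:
q = -70 (q = -42 + 7*(-1*4) = -42 + 7*(-4) = -42 - 28 = -70)
14*(q - 1)**2 - 14 = 14*(-70 - 1)**2 - 14 = 14*(-71)**2 - 14 = 14*5041 - 14 = 70574 - 14 = 70560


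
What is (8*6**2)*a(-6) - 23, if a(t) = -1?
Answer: -311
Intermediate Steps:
(8*6**2)*a(-6) - 23 = (8*6**2)*(-1) - 23 = (8*36)*(-1) - 23 = 288*(-1) - 23 = -288 - 23 = -311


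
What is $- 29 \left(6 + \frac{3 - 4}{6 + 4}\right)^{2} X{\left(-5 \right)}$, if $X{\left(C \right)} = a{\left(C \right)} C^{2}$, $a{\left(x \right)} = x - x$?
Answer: $0$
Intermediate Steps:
$a{\left(x \right)} = 0$
$X{\left(C \right)} = 0$ ($X{\left(C \right)} = 0 C^{2} = 0$)
$- 29 \left(6 + \frac{3 - 4}{6 + 4}\right)^{2} X{\left(-5 \right)} = - 29 \left(6 + \frac{3 - 4}{6 + 4}\right)^{2} \cdot 0 = - 29 \left(6 - \frac{1}{10}\right)^{2} \cdot 0 = - 29 \left(\frac{59}{10}\right)^{2} \cdot 0 = \left(-29\right) \frac{3481}{100} \cdot 0 = \left(- \frac{100949}{100}\right) 0 = 0$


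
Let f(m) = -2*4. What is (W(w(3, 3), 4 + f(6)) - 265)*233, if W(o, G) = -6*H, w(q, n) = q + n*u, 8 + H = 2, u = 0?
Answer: -53357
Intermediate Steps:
H = -6 (H = -8 + 2 = -6)
f(m) = -8
w(q, n) = q (w(q, n) = q + n*0 = q + 0 = q)
W(o, G) = 36 (W(o, G) = -6*(-6) = 36)
(W(w(3, 3), 4 + f(6)) - 265)*233 = (36 - 265)*233 = -229*233 = -53357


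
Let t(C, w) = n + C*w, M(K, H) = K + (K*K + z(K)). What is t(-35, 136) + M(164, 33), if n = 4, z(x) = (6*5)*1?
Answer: 22334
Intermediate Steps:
z(x) = 30 (z(x) = 30*1 = 30)
M(K, H) = 30 + K + K² (M(K, H) = K + (K*K + 30) = K + (K² + 30) = K + (30 + K²) = 30 + K + K²)
t(C, w) = 4 + C*w
t(-35, 136) + M(164, 33) = (4 - 35*136) + (30 + 164 + 164²) = (4 - 4760) + (30 + 164 + 26896) = -4756 + 27090 = 22334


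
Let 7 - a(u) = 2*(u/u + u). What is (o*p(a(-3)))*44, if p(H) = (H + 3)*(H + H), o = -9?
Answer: -121968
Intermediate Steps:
a(u) = 5 - 2*u (a(u) = 7 - 2*(u/u + u) = 7 - 2*(1 + u) = 7 - (2 + 2*u) = 7 + (-2 - 2*u) = 5 - 2*u)
p(H) = 2*H*(3 + H) (p(H) = (3 + H)*(2*H) = 2*H*(3 + H))
(o*p(a(-3)))*44 = -18*(5 - 2*(-3))*(3 + (5 - 2*(-3)))*44 = -18*(5 + 6)*(3 + (5 + 6))*44 = -18*11*(3 + 11)*44 = -18*11*14*44 = -9*308*44 = -2772*44 = -121968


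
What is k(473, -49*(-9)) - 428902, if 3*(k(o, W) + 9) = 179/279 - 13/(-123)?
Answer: -14718930239/34317 ≈ -4.2891e+5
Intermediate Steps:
k(o, W) = -300305/34317 (k(o, W) = -9 + (179/279 - 13/(-123))/3 = -9 + (179*(1/279) - 13*(-1/123))/3 = -9 + (179/279 + 13/123)/3 = -9 + (1/3)*(8548/11439) = -9 + 8548/34317 = -300305/34317)
k(473, -49*(-9)) - 428902 = -300305/34317 - 428902 = -14718930239/34317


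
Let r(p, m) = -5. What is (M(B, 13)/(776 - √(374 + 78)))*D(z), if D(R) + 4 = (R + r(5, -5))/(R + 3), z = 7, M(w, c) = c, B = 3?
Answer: -47918/752155 - 247*√113/1504310 ≈ -0.065453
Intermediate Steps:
D(R) = -4 + (-5 + R)/(3 + R) (D(R) = -4 + (R - 5)/(R + 3) = -4 + (-5 + R)/(3 + R))
(M(B, 13)/(776 - √(374 + 78)))*D(z) = (13/(776 - √(374 + 78)))*((-17 - 3*7)/(3 + 7)) = (13/(776 - √452))*((-17 - 21)/10) = (13/(776 - 2*√113))*((⅒)*(-38)) = (13/(776 - 2*√113))*(-19/5) = -247/(5*(776 - 2*√113))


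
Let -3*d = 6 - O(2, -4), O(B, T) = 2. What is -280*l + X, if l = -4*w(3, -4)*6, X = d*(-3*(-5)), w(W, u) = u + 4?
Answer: -20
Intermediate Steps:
w(W, u) = 4 + u
d = -4/3 (d = -(6 - 1*2)/3 = -(6 - 2)/3 = -⅓*4 = -4/3 ≈ -1.3333)
X = -20 (X = -(-4)*(-5) = -4/3*15 = -20)
l = 0 (l = -4*(4 - 4)*6 = -4*0*6 = 0*6 = 0)
-280*l + X = -280*0 - 20 = 0 - 20 = -20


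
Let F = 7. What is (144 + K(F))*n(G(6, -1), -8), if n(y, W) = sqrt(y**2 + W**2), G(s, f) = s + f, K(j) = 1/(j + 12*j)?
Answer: 13105*sqrt(89)/91 ≈ 1358.6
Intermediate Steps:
K(j) = 1/(13*j)
G(s, f) = f + s
n(y, W) = sqrt(W**2 + y**2)
(144 + K(F))*n(G(6, -1), -8) = (144 + (1/13)/7)*sqrt((-8)**2 + (-1 + 6)**2) = (144 + (1/13)*(1/7))*sqrt(64 + 5**2) = (144 + 1/91)*sqrt(64 + 25) = 13105*sqrt(89)/91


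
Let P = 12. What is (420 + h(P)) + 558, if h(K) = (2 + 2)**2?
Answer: 994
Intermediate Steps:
h(K) = 16 (h(K) = 4**2 = 16)
(420 + h(P)) + 558 = (420 + 16) + 558 = 436 + 558 = 994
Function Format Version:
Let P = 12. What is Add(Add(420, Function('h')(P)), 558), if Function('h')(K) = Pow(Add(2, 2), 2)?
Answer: 994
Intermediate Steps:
Function('h')(K) = 16 (Function('h')(K) = Pow(4, 2) = 16)
Add(Add(420, Function('h')(P)), 558) = Add(Add(420, 16), 558) = Add(436, 558) = 994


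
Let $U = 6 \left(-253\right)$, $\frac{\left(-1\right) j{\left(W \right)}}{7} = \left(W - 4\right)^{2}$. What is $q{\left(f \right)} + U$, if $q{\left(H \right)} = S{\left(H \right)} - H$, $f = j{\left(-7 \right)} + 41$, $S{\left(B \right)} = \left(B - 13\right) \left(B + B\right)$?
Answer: $1319516$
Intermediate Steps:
$S{\left(B \right)} = 2 B \left(-13 + B\right)$ ($S{\left(B \right)} = \left(-13 + B\right) 2 B = 2 B \left(-13 + B\right)$)
$j{\left(W \right)} = - 7 \left(-4 + W\right)^{2}$ ($j{\left(W \right)} = - 7 \left(W - 4\right)^{2} = - 7 \left(-4 + W\right)^{2}$)
$f = -806$ ($f = - 7 \left(-4 - 7\right)^{2} + 41 = - 7 \left(-11\right)^{2} + 41 = \left(-7\right) 121 + 41 = -847 + 41 = -806$)
$q{\left(H \right)} = - H + 2 H \left(-13 + H\right)$ ($q{\left(H \right)} = 2 H \left(-13 + H\right) - H = - H + 2 H \left(-13 + H\right)$)
$U = -1518$
$q{\left(f \right)} + U = - 806 \left(-27 + 2 \left(-806\right)\right) - 1518 = - 806 \left(-27 - 1612\right) - 1518 = \left(-806\right) \left(-1639\right) - 1518 = 1321034 - 1518 = 1319516$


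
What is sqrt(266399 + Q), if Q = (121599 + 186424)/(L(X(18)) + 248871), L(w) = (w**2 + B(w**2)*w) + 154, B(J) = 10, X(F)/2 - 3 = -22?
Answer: sqrt(16661871398810526)/250089 ≈ 516.14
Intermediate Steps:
X(F) = -38 (X(F) = 6 + 2*(-22) = 6 - 44 = -38)
L(w) = 154 + w**2 + 10*w (L(w) = (w**2 + 10*w) + 154 = 154 + w**2 + 10*w)
Q = 308023/250089 (Q = (121599 + 186424)/((154 + (-38)**2 + 10*(-38)) + 248871) = 308023/((154 + 1444 - 380) + 248871) = 308023/(1218 + 248871) = 308023/250089 ≈ 1.2317)
sqrt(266399 + Q) = sqrt(266399 + 308023/250089) = sqrt(66623767534/250089) = sqrt(16661871398810526)/250089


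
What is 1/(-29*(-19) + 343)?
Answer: 1/894 ≈ 0.0011186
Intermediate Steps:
1/(-29*(-19) + 343) = 1/(551 + 343) = 1/894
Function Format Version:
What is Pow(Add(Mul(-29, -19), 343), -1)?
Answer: Rational(1, 894) ≈ 0.0011186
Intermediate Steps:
Pow(Add(Mul(-29, -19), 343), -1) = Pow(Add(551, 343), -1) = Pow(894, -1) = Rational(1, 894)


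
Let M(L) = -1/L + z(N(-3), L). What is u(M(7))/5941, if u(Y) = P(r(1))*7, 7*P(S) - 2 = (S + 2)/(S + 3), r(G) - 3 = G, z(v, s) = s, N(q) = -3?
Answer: 20/41587 ≈ 0.00048092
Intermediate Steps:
r(G) = 3 + G
M(L) = L - 1/L (M(L) = -1/L + L = L - 1/L)
P(S) = 2/7 + (2 + S)/(7*(3 + S)) (P(S) = 2/7 + ((S + 2)/(S + 3))/7 = 2/7 + ((2 + S)/(3 + S))/7 = 2/7 + (2 + S)/(7*(3 + S)))
u(Y) = 20/7 (u(Y) = ((8 + 3*(3 + 1))/(7*(3 + (3 + 1))))*7 = ((8 + 3*4)/(7*(3 + 4)))*7 = ((⅐)*(8 + 12)/7)*7 = ((⅐)*(⅐)*20)*7 = (20/49)*7 = 20/7)
u(M(7))/5941 = (20/7)/5941 = (20/7)*(1/5941) = 20/41587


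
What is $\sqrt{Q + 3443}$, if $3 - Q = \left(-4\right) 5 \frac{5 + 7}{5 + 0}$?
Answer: $\sqrt{3494} \approx 59.11$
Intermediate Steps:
$Q = 51$ ($Q = 3 - \left(-4\right) 5 \frac{5 + 7}{5 + 0} = 3 - - 20 \cdot \frac{12}{5} = 3 - - 20 \cdot 12 \cdot \frac{1}{5} = 3 - \left(-20\right) \frac{12}{5} = 3 - -48 = 3 + 48 = 51$)
$\sqrt{Q + 3443} = \sqrt{51 + 3443} = \sqrt{3494}$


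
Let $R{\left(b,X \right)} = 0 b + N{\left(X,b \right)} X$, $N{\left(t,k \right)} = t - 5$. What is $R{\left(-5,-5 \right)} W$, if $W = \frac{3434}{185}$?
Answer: $\frac{34340}{37} \approx 928.11$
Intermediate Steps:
$N{\left(t,k \right)} = -5 + t$
$R{\left(b,X \right)} = X \left(-5 + X\right)$ ($R{\left(b,X \right)} = 0 b + \left(-5 + X\right) X = 0 + X \left(-5 + X\right) = X \left(-5 + X\right)$)
$W = \frac{3434}{185}$ ($W = 3434 \cdot \frac{1}{185} = \frac{3434}{185} \approx 18.562$)
$R{\left(-5,-5 \right)} W = - 5 \left(-5 - 5\right) \frac{3434}{185} = \left(-5\right) \left(-10\right) \frac{3434}{185} = 50 \cdot \frac{3434}{185} = \frac{34340}{37}$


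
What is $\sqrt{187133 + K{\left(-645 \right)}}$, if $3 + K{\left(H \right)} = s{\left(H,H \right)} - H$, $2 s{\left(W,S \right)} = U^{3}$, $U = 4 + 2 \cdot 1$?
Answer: $\sqrt{187883} \approx 433.45$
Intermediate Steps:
$U = 6$ ($U = 4 + 2 = 6$)
$s{\left(W,S \right)} = 108$ ($s{\left(W,S \right)} = \frac{6^{3}}{2} = \frac{1}{2} \cdot 216 = 108$)
$K{\left(H \right)} = 105 - H$ ($K{\left(H \right)} = -3 - \left(-108 + H\right) = 105 - H$)
$\sqrt{187133 + K{\left(-645 \right)}} = \sqrt{187133 + \left(105 - -645\right)} = \sqrt{187133 + \left(105 + 645\right)} = \sqrt{187133 + 750} = \sqrt{187883}$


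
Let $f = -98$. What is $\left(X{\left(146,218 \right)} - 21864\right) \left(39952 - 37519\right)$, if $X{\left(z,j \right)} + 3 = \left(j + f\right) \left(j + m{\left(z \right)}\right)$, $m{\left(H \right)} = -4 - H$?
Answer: $-33349131$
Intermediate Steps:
$X{\left(z,j \right)} = -3 + \left(-98 + j\right) \left(-4 + j - z\right)$ ($X{\left(z,j \right)} = -3 + \left(j - 98\right) \left(j - \left(4 + z\right)\right) = -3 + \left(-98 + j\right) \left(-4 + j - z\right)$)
$\left(X{\left(146,218 \right)} - 21864\right) \left(39952 - 37519\right) = \left(\left(389 + 218^{2} - 22236 + 98 \cdot 146 - 218 \cdot 146\right) - 21864\right) \left(39952 - 37519\right) = \left(\left(389 + 47524 - 22236 + 14308 - 31828\right) - 21864\right) 2433 = \left(8157 - 21864\right) 2433 = \left(-13707\right) 2433 = -33349131$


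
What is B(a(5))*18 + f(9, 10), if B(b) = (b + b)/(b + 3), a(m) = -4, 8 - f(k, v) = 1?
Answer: 151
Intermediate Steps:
f(k, v) = 7 (f(k, v) = 8 - 1*1 = 8 - 1 = 7)
B(b) = 2*b/(3 + b) (B(b) = (2*b)/(3 + b) = 2*b/(3 + b))
B(a(5))*18 + f(9, 10) = (2*(-4)/(3 - 4))*18 + 7 = (2*(-4)/(-1))*18 + 7 = (2*(-4)*(-1))*18 + 7 = 8*18 + 7 = 144 + 7 = 151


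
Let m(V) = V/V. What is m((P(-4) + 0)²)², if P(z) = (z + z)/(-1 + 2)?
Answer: 1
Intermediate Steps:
P(z) = 2*z (P(z) = (2*z)/1 = (2*z)*1 = 2*z)
m(V) = 1
m((P(-4) + 0)²)² = 1² = 1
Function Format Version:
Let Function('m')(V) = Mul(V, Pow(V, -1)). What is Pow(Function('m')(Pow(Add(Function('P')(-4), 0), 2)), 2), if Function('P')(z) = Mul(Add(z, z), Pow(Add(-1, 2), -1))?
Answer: 1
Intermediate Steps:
Function('P')(z) = Mul(2, z) (Function('P')(z) = Mul(Mul(2, z), Pow(1, -1)) = Mul(Mul(2, z), 1) = Mul(2, z))
Function('m')(V) = 1
Pow(Function('m')(Pow(Add(Function('P')(-4), 0), 2)), 2) = Pow(1, 2) = 1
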